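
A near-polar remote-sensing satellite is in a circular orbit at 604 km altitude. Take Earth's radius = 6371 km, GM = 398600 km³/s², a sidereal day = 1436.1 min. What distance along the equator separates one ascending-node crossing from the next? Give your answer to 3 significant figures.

Semi-major axis a = 6371 + 604 = 6975 km. Period T = 2π√(a³/μ) = 2π√(6975³/398600) = 5797.3 s = 96.62 min.
During one orbit Earth rotates (5797.3 / 86166) × 360° = 24.22°.
At the equator that is 24.22° × (2π·6371/360) km/° = 24.22 × 111.2 = 2693 km.

2690 km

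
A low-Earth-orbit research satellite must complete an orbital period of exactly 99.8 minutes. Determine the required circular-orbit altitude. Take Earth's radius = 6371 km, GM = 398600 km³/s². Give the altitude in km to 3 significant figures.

T = 99.8 min = 5988.0 s.
From T = 2π√(a³/μ): a = (μ T²/4π²)^(1/3) = (398600 × 5988.0² / 4π²)^(1/3) = 7127 km.
Altitude h = a − R = 7127 − 6371 = 756 km.

756 km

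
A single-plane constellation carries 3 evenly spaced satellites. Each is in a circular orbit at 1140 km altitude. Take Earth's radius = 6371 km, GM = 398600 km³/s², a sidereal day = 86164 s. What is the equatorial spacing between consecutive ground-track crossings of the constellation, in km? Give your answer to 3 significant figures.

1000 km

Semi-major axis a = 6371 + 1140 = 7511 km. Period T = 2π√(a³/μ) = 2π√(7511³/398600) = 6478.3 s = 107.97 min.
Single-satellite node shift = (6478.3/86164) × 360° = 27.07°.
With 3 satellites evenly phased, successive equator crossings are 27.07/3 = 9.022° apart.
That is 9.022 × 111.2 = 1003 km at the equator.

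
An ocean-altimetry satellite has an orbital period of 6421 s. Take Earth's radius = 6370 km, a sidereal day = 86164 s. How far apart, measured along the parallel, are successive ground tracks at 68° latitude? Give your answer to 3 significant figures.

Node shift per orbit = (6421.0/86164) × 360° = 26.83°.
Equatorial spacing = 26.83 × 111.2 km/° = 2983 km.
At 68° latitude, spacing = 2983 × cos(68°) = 1117 km.

1120 km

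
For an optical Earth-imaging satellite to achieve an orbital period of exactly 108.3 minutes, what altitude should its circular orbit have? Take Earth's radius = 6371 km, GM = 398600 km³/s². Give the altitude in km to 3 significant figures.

1160 km

T = 108.3 min = 6498.0 s.
From T = 2π√(a³/μ): a = (μ T²/4π²)^(1/3) = (398600 × 6498.0² / 4π²)^(1/3) = 7526 km.
Altitude h = a − R = 7526 − 6371 = 1155 km.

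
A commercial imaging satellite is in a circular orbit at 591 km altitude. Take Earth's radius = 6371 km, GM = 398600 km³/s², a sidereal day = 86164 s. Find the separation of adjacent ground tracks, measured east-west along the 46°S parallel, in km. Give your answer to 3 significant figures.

Semi-major axis a = 6371 + 591 = 6962 km. Period T = 2π√(a³/μ) = 2π√(6962³/398600) = 5781.1 s = 96.35 min.
Node shift per orbit = (5781.1/86164) × 360° = 24.15°.
Equatorial spacing = 24.15 × 111.2 km/° = 2686 km.
At 46° latitude, spacing = 2686 × cos(46°) = 1866 km.

1870 km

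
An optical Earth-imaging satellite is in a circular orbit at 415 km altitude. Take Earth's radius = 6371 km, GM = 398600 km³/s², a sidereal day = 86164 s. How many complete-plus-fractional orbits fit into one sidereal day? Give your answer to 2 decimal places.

15.49

Semi-major axis a = 6371 + 415 = 6786 km. Period T = 2π√(a³/μ) = 2π√(6786³/398600) = 5563.3 s = 92.72 min.
Orbits per sidereal day = 86164 / 5563.3 = 15.488.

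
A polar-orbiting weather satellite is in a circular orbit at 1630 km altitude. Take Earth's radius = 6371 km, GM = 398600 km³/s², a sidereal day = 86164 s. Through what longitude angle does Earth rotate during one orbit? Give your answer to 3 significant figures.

29.8°

Semi-major axis a = 6371 + 1630 = 8001 km. Period T = 2π√(a³/μ) = 2π√(8001³/398600) = 7122.4 s = 118.71 min.
During one orbit Earth rotates (7122.4 / 86164) × 360° = 29.76°.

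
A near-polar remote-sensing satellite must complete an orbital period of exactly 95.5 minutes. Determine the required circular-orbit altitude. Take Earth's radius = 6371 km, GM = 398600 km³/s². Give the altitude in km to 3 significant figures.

T = 95.5 min = 5730.0 s.
From T = 2π√(a³/μ): a = (μ T²/4π²)^(1/3) = (398600 × 5730.0² / 4π²)^(1/3) = 6921 km.
Altitude h = a − R = 6921 − 6371 = 550 km.

550 km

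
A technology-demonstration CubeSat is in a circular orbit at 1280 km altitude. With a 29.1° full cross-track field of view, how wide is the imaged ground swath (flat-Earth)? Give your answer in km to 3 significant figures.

Half-angle = 29.1°/2 = 14.55°.
Swath width ≈ 2h·tan(θ/2) = 2 × 1280 × tan(14.55°) = 664.4 km.

664 km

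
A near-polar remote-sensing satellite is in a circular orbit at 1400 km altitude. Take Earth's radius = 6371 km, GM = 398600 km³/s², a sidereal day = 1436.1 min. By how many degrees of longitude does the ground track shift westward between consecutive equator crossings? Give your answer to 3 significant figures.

Semi-major axis a = 6371 + 1400 = 7771 km. Period T = 2π√(a³/μ) = 2π√(7771³/398600) = 6817.5 s = 113.63 min.
During one orbit Earth rotates (6817.5 / 86166) × 360° = 28.48°.

28.5°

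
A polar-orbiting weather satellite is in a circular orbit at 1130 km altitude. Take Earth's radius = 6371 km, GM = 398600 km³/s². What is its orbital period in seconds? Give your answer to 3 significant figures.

Semi-major axis a = 6371 + 1130 = 7501 km. Period T = 2π√(a³/μ) = 2π√(7501³/398600) = 6465.3 s = 107.76 min.

6470 seconds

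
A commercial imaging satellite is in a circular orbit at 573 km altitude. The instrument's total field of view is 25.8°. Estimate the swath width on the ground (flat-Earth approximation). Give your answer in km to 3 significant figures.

262 km

Half-angle = 25.8°/2 = 12.9°.
Swath width ≈ 2h·tan(θ/2) = 2 × 573 × tan(12.9°) = 262.5 km.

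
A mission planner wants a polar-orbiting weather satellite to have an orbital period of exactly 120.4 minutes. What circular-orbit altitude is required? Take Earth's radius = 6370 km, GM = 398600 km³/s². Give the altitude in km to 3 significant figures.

T = 120.4 min = 7224.0 s.
From T = 2π√(a³/μ): a = (μ T²/4π²)^(1/3) = (398600 × 7224.0² / 4π²)^(1/3) = 8077 km.
Altitude h = a − R = 8077 − 6370 = 1707 km.

1710 km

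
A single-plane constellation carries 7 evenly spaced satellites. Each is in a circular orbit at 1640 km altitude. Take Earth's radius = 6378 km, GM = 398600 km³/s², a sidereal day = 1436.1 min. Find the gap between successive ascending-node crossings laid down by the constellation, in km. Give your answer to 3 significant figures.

Semi-major axis a = 6378 + 1640 = 8018 km. Period T = 2π√(a³/μ) = 2π√(8018³/398600) = 7145.1 s = 119.09 min.
Single-satellite node shift = (7145.1/86166) × 360° = 29.85°.
With 7 satellites evenly phased, successive equator crossings are 29.85/7 = 4.265° apart.
That is 4.265 × 111.3 = 475 km at the equator.

475 km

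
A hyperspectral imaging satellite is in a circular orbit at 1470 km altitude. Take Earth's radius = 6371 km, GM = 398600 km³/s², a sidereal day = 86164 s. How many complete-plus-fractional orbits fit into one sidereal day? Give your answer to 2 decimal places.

Semi-major axis a = 6371 + 1470 = 7841 km. Period T = 2π√(a³/μ) = 2π√(7841³/398600) = 6909.8 s = 115.16 min.
Orbits per sidereal day = 86164 / 6909.8 = 12.470.

12.47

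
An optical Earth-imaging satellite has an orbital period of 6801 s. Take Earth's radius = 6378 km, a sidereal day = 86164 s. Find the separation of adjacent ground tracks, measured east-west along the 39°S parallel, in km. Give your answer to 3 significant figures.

2460 km

Node shift per orbit = (6801.0/86164) × 360° = 28.42°.
Equatorial spacing = 28.42 × 111.3 km/° = 3163 km.
At 39° latitude, spacing = 3163 × cos(39°) = 2458 km.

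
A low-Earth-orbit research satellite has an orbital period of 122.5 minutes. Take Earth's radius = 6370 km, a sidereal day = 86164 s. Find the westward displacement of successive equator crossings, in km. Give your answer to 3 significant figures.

3410 km

T = 122.5 min = 7350.0 s.
During one orbit Earth rotates (7350.0 / 86164) × 360° = 30.71°.
At the equator that is 30.71° × (2π·6370/360) km/° = 30.71 × 111.2 = 3414 km.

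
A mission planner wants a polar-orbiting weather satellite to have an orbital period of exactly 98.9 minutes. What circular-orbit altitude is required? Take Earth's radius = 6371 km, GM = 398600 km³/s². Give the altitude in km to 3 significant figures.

713 km

T = 98.9 min = 5934.0 s.
From T = 2π√(a³/μ): a = (μ T²/4π²)^(1/3) = (398600 × 5934.0² / 4π²)^(1/3) = 7084 km.
Altitude h = a − R = 7084 − 6371 = 713 km.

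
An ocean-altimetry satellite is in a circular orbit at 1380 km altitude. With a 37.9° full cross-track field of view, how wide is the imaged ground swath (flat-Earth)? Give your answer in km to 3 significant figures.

948 km

Half-angle = 37.9°/2 = 18.95°.
Swath width ≈ 2h·tan(θ/2) = 2 × 1380 × tan(18.95°) = 947.7 km.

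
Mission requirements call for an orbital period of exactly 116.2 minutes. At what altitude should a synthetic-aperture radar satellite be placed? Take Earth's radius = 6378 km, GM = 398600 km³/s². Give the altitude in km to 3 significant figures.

1510 km

T = 116.2 min = 6972.0 s.
From T = 2π√(a³/μ): a = (μ T²/4π²)^(1/3) = (398600 × 6972.0² / 4π²)^(1/3) = 7888 km.
Altitude h = a − R = 7888 − 6378 = 1510 km.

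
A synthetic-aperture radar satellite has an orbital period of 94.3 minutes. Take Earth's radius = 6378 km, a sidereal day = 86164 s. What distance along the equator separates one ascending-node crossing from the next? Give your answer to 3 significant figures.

T = 94.3 min = 5658.0 s.
During one orbit Earth rotates (5658.0 / 86164) × 360° = 23.64°.
At the equator that is 23.64° × (2π·6378/360) km/° = 23.64 × 111.3 = 2631 km.

2630 km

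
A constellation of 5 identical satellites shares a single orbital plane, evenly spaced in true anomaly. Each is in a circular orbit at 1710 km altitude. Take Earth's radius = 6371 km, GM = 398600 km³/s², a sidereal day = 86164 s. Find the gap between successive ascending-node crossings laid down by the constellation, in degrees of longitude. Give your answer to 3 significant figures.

Semi-major axis a = 6371 + 1710 = 8081 km. Period T = 2π√(a³/μ) = 2π√(8081³/398600) = 7229.5 s = 120.49 min.
Single-satellite node shift = (7229.5/86164) × 360° = 30.21°.
With 5 satellites evenly phased, successive equator crossings are 30.21/5 = 6.041° apart.

6.04°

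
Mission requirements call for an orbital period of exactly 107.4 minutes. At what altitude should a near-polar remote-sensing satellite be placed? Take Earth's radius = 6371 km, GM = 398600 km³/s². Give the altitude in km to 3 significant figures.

1110 km

T = 107.4 min = 6444.0 s.
From T = 2π√(a³/μ): a = (μ T²/4π²)^(1/3) = (398600 × 6444.0² / 4π²)^(1/3) = 7485 km.
Altitude h = a − R = 7485 − 6371 = 1114 km.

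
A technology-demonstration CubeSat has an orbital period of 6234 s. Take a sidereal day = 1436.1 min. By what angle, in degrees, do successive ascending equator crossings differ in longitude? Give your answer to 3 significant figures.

During one orbit Earth rotates (6234.0 / 86166) × 360° = 26.05°.

26.0°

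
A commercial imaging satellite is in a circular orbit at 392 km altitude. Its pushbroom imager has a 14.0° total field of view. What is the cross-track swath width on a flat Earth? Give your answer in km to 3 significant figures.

Half-angle = 14.0°/2 = 7°.
Swath width ≈ 2h·tan(θ/2) = 2 × 392 × tan(7°) = 96.3 km.

96.3 km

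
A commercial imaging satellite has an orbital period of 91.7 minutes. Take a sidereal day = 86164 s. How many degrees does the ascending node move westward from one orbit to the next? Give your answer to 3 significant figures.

23.0°

T = 91.7 min = 5502.0 s.
During one orbit Earth rotates (5502.0 / 86164) × 360° = 22.99°.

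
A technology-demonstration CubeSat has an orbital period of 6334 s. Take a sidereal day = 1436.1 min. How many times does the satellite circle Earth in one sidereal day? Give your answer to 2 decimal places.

Orbits per sidereal day = 86166 / 6334.0 = 13.604.

13.60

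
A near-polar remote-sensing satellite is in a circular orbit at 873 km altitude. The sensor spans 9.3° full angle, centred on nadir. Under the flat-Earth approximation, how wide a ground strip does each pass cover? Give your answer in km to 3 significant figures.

142 km

Half-angle = 9.3°/2 = 4.65°.
Swath width ≈ 2h·tan(θ/2) = 2 × 873 × tan(4.65°) = 142.0 km.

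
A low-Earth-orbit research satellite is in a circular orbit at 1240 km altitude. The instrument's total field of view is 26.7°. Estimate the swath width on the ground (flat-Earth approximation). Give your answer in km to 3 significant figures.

Half-angle = 26.7°/2 = 13.35°.
Swath width ≈ 2h·tan(θ/2) = 2 × 1240 × tan(13.35°) = 588.5 km.

589 km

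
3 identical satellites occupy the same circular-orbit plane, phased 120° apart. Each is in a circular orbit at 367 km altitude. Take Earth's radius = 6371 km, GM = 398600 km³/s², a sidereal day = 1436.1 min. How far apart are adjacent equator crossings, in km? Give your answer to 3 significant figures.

852 km

Semi-major axis a = 6371 + 367 = 6738 km. Period T = 2π√(a³/μ) = 2π√(6738³/398600) = 5504.4 s = 91.74 min.
Single-satellite node shift = (5504.4/86166) × 360° = 23.00°.
With 3 satellites evenly phased, successive equator crossings are 23.00/3 = 7.666° apart.
That is 7.666 × 111.2 = 852 km at the equator.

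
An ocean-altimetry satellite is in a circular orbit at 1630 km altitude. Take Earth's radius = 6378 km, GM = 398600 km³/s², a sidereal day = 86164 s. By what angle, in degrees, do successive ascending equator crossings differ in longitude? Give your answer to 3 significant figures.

29.8°

Semi-major axis a = 6378 + 1630 = 8008 km. Period T = 2π√(a³/μ) = 2π√(8008³/398600) = 7131.8 s = 118.86 min.
During one orbit Earth rotates (7131.8 / 86164) × 360° = 29.80°.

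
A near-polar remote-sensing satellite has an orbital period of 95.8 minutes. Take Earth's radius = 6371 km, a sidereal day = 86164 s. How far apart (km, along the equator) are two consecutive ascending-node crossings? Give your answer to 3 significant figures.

2670 km

T = 95.8 min = 5748.0 s.
During one orbit Earth rotates (5748.0 / 86164) × 360° = 24.02°.
At the equator that is 24.02° × (2π·6371/360) km/° = 24.02 × 111.2 = 2670 km.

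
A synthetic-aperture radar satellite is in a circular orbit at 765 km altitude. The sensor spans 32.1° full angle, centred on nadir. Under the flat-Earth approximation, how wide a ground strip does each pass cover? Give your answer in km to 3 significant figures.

Half-angle = 32.1°/2 = 16.05°.
Swath width ≈ 2h·tan(θ/2) = 2 × 765 × tan(16.05°) = 440.2 km.

440 km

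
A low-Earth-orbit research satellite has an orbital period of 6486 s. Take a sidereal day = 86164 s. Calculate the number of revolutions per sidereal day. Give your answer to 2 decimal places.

13.28

Orbits per sidereal day = 86164 / 6486.0 = 13.285.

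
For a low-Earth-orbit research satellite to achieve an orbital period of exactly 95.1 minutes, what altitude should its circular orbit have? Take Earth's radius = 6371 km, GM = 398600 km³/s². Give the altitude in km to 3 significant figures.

T = 95.1 min = 5706.0 s.
From T = 2π√(a³/μ): a = (μ T²/4π²)^(1/3) = (398600 × 5706.0² / 4π²)^(1/3) = 6902 km.
Altitude h = a − R = 6902 − 6371 = 531 km.

531 km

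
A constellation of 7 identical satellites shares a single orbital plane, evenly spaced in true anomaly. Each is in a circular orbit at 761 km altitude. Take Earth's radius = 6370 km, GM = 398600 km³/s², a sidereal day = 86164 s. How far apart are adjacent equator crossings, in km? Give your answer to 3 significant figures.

Semi-major axis a = 6370 + 761 = 7131 km. Period T = 2π√(a³/μ) = 2π√(7131³/398600) = 5992.9 s = 99.88 min.
Single-satellite node shift = (5992.9/86164) × 360° = 25.04°.
With 7 satellites evenly phased, successive equator crossings are 25.04/7 = 3.577° apart.
That is 3.577 × 111.2 = 398 km at the equator.

398 km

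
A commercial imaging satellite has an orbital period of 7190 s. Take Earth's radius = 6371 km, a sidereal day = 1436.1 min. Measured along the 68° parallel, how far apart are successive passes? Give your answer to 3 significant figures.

Node shift per orbit = (7190.0/86166) × 360° = 30.04°.
Equatorial spacing = 30.04 × 111.2 km/° = 3340 km.
At 68° latitude, spacing = 3340 × cos(68°) = 1251 km.

1250 km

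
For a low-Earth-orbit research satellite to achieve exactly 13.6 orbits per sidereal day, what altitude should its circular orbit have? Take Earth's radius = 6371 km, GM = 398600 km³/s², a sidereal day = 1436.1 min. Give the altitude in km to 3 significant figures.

1030 km

Required period T = 86166 / 13.6 = 6335.7 s.
From T = 2π√(a³/μ): a = (μ T²/4π²)^(1/3) = (398600 × 6335.7² / 4π²)^(1/3) = 7400 km.
Altitude h = a − R = 7400 − 6371 = 1029 km.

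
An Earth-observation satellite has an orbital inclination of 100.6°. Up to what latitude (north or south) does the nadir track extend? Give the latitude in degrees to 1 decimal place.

79.4°

Retrograde orbit: the ground track reaches ±(180° − i) = ±(180 − 100.6) = ±79.4°.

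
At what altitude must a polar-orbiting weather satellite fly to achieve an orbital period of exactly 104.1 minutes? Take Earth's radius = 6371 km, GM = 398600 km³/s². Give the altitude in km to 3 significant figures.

T = 104.1 min = 6246.0 s.
From T = 2π√(a³/μ): a = (μ T²/4π²)^(1/3) = (398600 × 6246.0² / 4π²)^(1/3) = 7330 km.
Altitude h = a − R = 7330 − 6371 = 959 km.

959 km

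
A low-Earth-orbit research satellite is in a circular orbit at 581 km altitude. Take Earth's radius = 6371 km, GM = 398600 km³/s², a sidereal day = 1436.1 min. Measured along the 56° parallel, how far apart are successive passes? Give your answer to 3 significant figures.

Semi-major axis a = 6371 + 581 = 6952 km. Period T = 2π√(a³/μ) = 2π√(6952³/398600) = 5768.7 s = 96.14 min.
Node shift per orbit = (5768.7/86166) × 360° = 24.10°.
Equatorial spacing = 24.10 × 111.2 km/° = 2680 km.
At 56° latitude, spacing = 2680 × cos(56°) = 1499 km.

1500 km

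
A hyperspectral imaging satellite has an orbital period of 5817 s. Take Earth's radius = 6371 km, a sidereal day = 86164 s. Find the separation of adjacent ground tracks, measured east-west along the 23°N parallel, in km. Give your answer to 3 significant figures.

2490 km

Node shift per orbit = (5817.0/86164) × 360° = 24.30°.
Equatorial spacing = 24.30 × 111.2 km/° = 2702 km.
At 23° latitude, spacing = 2702 × cos(23°) = 2488 km.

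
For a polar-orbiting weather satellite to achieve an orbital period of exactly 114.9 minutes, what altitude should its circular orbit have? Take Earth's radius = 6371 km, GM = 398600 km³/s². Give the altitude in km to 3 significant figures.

1460 km

T = 114.9 min = 6894.0 s.
From T = 2π√(a³/μ): a = (μ T²/4π²)^(1/3) = (398600 × 6894.0² / 4π²)^(1/3) = 7829 km.
Altitude h = a − R = 7829 − 6371 = 1458 km.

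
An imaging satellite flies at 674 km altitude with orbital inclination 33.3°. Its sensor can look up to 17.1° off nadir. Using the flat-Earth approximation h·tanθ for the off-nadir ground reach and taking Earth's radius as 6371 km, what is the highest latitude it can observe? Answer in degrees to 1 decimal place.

For a prograde orbit the ground track reaches latitude ±i = ±33.3°.
Sensor half-swath on the ground ≈ 674·tan(17.1°) = 207 km = 1.86° of latitude.
Maximum observable latitude ≈ 33.3 + 1.86 = 35.2°.

35.2°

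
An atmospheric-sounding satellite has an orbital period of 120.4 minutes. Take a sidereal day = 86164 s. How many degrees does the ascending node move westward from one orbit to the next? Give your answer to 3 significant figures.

30.2°

T = 120.4 min = 7224.0 s.
During one orbit Earth rotates (7224.0 / 86164) × 360° = 30.18°.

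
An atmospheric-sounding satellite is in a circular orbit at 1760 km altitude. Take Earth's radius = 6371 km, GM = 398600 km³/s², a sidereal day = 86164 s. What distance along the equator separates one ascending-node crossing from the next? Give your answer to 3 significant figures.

3390 km

Semi-major axis a = 6371 + 1760 = 8131 km. Period T = 2π√(a³/μ) = 2π√(8131³/398600) = 7296.7 s = 121.61 min.
During one orbit Earth rotates (7296.7 / 86164) × 360° = 30.49°.
At the equator that is 30.49° × (2π·6371/360) km/° = 30.49 × 111.2 = 3390 km.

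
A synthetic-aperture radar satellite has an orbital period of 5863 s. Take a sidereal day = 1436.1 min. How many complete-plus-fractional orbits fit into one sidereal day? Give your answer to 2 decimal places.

Orbits per sidereal day = 86166 / 5863.0 = 14.697.

14.70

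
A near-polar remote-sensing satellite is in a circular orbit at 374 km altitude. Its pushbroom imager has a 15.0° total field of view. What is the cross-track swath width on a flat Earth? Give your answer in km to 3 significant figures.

98.5 km

Half-angle = 15.0°/2 = 7.5°.
Swath width ≈ 2h·tan(θ/2) = 2 × 374 × tan(7.5°) = 98.5 km.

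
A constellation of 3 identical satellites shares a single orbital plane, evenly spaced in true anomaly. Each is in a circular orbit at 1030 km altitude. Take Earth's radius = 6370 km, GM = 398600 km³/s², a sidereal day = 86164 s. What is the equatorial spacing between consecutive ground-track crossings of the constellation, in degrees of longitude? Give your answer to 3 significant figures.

Semi-major axis a = 6370 + 1030 = 7400 km. Period T = 2π√(a³/μ) = 2π√(7400³/398600) = 6335.2 s = 105.59 min.
Single-satellite node shift = (6335.2/86164) × 360° = 26.47°.
With 3 satellites evenly phased, successive equator crossings are 26.47/3 = 8.823° apart.

8.82°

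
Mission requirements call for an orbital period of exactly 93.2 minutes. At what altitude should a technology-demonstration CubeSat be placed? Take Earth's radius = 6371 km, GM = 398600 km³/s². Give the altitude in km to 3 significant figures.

T = 93.2 min = 5592.0 s.
From T = 2π√(a³/μ): a = (μ T²/4π²)^(1/3) = (398600 × 5592.0² / 4π²)^(1/3) = 6809 km.
Altitude h = a − R = 6809 − 6371 = 438 km.

438 km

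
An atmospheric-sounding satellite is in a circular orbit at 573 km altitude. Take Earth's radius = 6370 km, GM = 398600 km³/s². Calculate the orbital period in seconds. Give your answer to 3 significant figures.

Semi-major axis a = 6370 + 573 = 6943 km. Period T = 2π√(a³/μ) = 2π√(6943³/398600) = 5757.5 s = 95.96 min.

5760 seconds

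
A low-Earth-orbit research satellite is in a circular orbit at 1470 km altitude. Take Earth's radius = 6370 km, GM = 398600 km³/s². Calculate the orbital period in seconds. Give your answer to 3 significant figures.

Semi-major axis a = 6370 + 1470 = 7840 km. Period T = 2π√(a³/μ) = 2π√(7840³/398600) = 6908.5 s = 115.14 min.

6910 seconds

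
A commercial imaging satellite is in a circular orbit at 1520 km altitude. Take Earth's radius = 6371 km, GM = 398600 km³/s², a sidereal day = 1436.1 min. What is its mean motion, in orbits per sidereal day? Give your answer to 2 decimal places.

12.35

Semi-major axis a = 6371 + 1520 = 7891 km. Period T = 2π√(a³/μ) = 2π√(7891³/398600) = 6976.0 s = 116.27 min.
Orbits per sidereal day = 86166 / 6976.0 = 12.352.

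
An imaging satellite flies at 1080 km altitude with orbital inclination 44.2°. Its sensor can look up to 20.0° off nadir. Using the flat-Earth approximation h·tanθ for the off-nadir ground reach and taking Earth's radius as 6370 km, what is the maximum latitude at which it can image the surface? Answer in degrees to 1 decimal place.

For a prograde orbit the ground track reaches latitude ±i = ±44.2°.
Sensor half-swath on the ground ≈ 1080·tan(20.0°) = 393 km = 3.54° of latitude.
Maximum observable latitude ≈ 44.2 + 3.54 = 47.7°.

47.7°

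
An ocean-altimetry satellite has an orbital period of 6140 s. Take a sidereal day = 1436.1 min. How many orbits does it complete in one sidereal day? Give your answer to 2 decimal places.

Orbits per sidereal day = 86166 / 6140.0 = 14.034.

14.03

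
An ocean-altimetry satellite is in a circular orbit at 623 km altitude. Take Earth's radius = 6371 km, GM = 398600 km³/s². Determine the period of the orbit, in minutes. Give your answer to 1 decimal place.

97.0 min

Semi-major axis a = 6371 + 623 = 6994 km. Period T = 2π√(a³/μ) = 2π√(6994³/398600) = 5821.0 s = 97.02 min.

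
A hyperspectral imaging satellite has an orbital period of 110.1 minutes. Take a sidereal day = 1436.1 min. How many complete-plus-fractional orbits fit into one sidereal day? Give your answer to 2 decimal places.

T = 110.1 min = 6606.0 s.
Orbits per sidereal day = 86166 / 6606.0 = 13.044.

13.04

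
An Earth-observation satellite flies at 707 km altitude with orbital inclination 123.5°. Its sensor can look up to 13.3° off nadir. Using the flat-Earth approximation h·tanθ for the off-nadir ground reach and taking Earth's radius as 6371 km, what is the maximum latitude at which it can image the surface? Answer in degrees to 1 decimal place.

58.0°

Retrograde orbit: the ground track reaches ±(180° − i) = ±(180 − 123.5) = ±56.5°.
Sensor half-swath on the ground ≈ 707·tan(13.3°) = 167 km = 1.50° of latitude.
Maximum observable latitude ≈ 56.5 + 1.50 = 58.0°.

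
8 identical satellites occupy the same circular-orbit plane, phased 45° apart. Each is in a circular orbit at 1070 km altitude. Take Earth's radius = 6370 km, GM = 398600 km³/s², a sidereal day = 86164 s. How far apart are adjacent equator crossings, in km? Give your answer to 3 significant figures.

371 km

Semi-major axis a = 6370 + 1070 = 7440 km. Period T = 2π√(a³/μ) = 2π√(7440³/398600) = 6386.6 s = 106.44 min.
Single-satellite node shift = (6386.6/86164) × 360° = 26.68°.
With 8 satellites evenly phased, successive equator crossings are 26.68/8 = 3.335° apart.
That is 3.335 × 111.2 = 371 km at the equator.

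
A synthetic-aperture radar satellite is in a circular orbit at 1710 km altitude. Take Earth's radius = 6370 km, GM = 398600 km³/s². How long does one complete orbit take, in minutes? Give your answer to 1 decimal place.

Semi-major axis a = 6370 + 1710 = 8080 km. Period T = 2π√(a³/μ) = 2π√(8080³/398600) = 7228.2 s = 120.47 min.

120.5 min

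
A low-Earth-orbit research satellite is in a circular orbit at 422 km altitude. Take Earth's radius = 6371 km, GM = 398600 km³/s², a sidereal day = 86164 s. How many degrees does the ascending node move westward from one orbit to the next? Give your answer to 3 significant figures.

Semi-major axis a = 6371 + 422 = 6793 km. Period T = 2π√(a³/μ) = 2π√(6793³/398600) = 5571.9 s = 92.87 min.
During one orbit Earth rotates (5571.9 / 86164) × 360° = 23.28°.

23.3°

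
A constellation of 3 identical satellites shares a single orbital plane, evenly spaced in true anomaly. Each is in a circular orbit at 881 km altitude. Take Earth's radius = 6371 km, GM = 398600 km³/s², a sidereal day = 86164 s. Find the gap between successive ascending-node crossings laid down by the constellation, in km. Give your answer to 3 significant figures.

952 km

Semi-major axis a = 6371 + 881 = 7252 km. Period T = 2π√(a³/μ) = 2π√(7252³/398600) = 6146.1 s = 102.43 min.
Single-satellite node shift = (6146.1/86164) × 360° = 25.68°.
With 3 satellites evenly phased, successive equator crossings are 25.68/3 = 8.560° apart.
That is 8.560 × 111.2 = 952 km at the equator.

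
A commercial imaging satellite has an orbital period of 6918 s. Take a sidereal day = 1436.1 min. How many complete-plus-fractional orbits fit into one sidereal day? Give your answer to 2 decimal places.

12.46

Orbits per sidereal day = 86166 / 6918.0 = 12.455.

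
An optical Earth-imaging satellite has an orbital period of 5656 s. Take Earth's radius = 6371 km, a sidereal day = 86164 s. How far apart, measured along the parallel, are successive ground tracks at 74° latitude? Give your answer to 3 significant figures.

724 km

Node shift per orbit = (5656.0/86164) × 360° = 23.63°.
Equatorial spacing = 23.63 × 111.2 km/° = 2628 km.
At 74° latitude, spacing = 2628 × cos(74°) = 724 km.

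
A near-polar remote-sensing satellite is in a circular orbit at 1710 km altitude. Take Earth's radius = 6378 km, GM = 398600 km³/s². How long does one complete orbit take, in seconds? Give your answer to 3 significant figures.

Semi-major axis a = 6378 + 1710 = 8088 km. Period T = 2π√(a³/μ) = 2π√(8088³/398600) = 7238.9 s = 120.65 min.

7240 seconds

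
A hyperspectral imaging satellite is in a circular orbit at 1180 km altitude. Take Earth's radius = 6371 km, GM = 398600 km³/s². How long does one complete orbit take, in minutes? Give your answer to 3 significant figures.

109 min

Semi-major axis a = 6371 + 1180 = 7551 km. Period T = 2π√(a³/μ) = 2π√(7551³/398600) = 6530.1 s = 108.83 min.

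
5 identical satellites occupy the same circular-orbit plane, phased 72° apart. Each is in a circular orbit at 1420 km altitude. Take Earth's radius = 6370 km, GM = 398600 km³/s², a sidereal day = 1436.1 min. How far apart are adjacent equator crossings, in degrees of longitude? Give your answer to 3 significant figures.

5.72°

Semi-major axis a = 6370 + 1420 = 7790 km. Period T = 2π√(a³/μ) = 2π√(7790³/398600) = 6842.5 s = 114.04 min.
Single-satellite node shift = (6842.5/86166) × 360° = 28.59°.
With 5 satellites evenly phased, successive equator crossings are 28.59/5 = 5.718° apart.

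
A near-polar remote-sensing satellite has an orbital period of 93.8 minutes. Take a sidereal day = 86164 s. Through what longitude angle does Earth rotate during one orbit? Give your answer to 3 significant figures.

23.5°

T = 93.8 min = 5628.0 s.
During one orbit Earth rotates (5628.0 / 86164) × 360° = 23.51°.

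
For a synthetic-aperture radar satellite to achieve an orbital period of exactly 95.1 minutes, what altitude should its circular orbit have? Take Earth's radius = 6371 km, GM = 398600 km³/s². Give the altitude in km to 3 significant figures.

T = 95.1 min = 5706.0 s.
From T = 2π√(a³/μ): a = (μ T²/4π²)^(1/3) = (398600 × 5706.0² / 4π²)^(1/3) = 6902 km.
Altitude h = a − R = 6902 − 6371 = 531 km.

531 km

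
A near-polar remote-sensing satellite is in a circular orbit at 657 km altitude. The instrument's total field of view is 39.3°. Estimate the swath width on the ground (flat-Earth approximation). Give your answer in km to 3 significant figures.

469 km

Half-angle = 39.3°/2 = 19.65°.
Swath width ≈ 2h·tan(θ/2) = 2 × 657 × tan(19.65°) = 469.2 km.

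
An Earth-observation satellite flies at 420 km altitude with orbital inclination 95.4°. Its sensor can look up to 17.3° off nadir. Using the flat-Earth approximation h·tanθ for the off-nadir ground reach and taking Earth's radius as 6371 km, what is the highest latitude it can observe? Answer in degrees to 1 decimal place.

Retrograde orbit: the ground track reaches ±(180° − i) = ±(180 − 95.4) = ±84.6°.
Sensor half-swath on the ground ≈ 420·tan(17.3°) = 131 km = 1.18° of latitude.
Maximum observable latitude ≈ 84.6 + 1.18 = 85.8°.

85.8°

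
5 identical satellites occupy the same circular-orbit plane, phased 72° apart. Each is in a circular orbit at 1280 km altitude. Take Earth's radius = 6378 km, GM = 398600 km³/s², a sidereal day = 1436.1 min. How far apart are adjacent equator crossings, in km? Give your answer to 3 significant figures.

Semi-major axis a = 6378 + 1280 = 7658 km. Period T = 2π√(a³/μ) = 2π√(7658³/398600) = 6669.4 s = 111.16 min.
Single-satellite node shift = (6669.4/86166) × 360° = 27.86°.
With 5 satellites evenly phased, successive equator crossings are 27.86/5 = 5.573° apart.
That is 5.573 × 111.3 = 620 km at the equator.

620 km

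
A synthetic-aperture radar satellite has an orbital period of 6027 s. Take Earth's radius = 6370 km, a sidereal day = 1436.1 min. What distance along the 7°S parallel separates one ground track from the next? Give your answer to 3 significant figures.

Node shift per orbit = (6027.0/86166) × 360° = 25.18°.
Equatorial spacing = 25.18 × 111.2 km/° = 2800 km.
At 7° latitude, spacing = 2800 × cos(7°) = 2779 km.

2780 km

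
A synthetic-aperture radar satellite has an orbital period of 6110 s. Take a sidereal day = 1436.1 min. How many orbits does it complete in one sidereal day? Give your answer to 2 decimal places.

Orbits per sidereal day = 86166 / 6110.0 = 14.102.

14.10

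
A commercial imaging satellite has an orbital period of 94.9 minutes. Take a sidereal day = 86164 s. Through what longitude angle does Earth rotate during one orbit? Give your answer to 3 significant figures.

T = 94.9 min = 5694.0 s.
During one orbit Earth rotates (5694.0 / 86164) × 360° = 23.79°.

23.8°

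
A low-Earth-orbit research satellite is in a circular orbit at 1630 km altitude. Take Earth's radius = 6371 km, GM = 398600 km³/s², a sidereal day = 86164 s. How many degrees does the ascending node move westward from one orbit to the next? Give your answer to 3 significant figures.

29.8°

Semi-major axis a = 6371 + 1630 = 8001 km. Period T = 2π√(a³/μ) = 2π√(8001³/398600) = 7122.4 s = 118.71 min.
During one orbit Earth rotates (7122.4 / 86164) × 360° = 29.76°.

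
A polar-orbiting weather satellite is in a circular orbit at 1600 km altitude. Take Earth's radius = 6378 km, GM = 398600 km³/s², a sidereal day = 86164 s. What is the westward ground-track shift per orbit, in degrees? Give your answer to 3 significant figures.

Semi-major axis a = 6378 + 1600 = 7978 km. Period T = 2π√(a³/μ) = 2π√(7978³/398600) = 7091.7 s = 118.20 min.
During one orbit Earth rotates (7091.7 / 86164) × 360° = 29.63°.

29.6°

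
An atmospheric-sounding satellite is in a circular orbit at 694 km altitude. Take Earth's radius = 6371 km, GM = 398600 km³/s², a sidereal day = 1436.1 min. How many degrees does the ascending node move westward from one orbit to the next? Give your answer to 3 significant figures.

24.7°

Semi-major axis a = 6371 + 694 = 7065 km. Period T = 2π√(a³/μ) = 2π√(7065³/398600) = 5909.9 s = 98.50 min.
During one orbit Earth rotates (5909.9 / 86166) × 360° = 24.69°.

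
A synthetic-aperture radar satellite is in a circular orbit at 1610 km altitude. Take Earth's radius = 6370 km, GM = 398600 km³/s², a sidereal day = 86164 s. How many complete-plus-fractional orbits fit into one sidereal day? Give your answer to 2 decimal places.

Semi-major axis a = 6370 + 1610 = 7980 km. Period T = 2π√(a³/μ) = 2π√(7980³/398600) = 7094.4 s = 118.24 min.
Orbits per sidereal day = 86164 / 7094.4 = 12.145.

12.15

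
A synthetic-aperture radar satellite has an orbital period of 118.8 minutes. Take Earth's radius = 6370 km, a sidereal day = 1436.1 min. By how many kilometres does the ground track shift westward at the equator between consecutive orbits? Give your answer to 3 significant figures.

3310 km

T = 118.8 min = 7128.0 s.
During one orbit Earth rotates (7128.0 / 86166) × 360° = 29.78°.
At the equator that is 29.78° × (2π·6370/360) km/° = 29.78 × 111.2 = 3311 km.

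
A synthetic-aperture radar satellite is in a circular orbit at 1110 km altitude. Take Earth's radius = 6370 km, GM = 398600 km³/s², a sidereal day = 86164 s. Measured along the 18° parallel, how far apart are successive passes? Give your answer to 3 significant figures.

Semi-major axis a = 6370 + 1110 = 7480 km. Period T = 2π√(a³/μ) = 2π√(7480³/398600) = 6438.2 s = 107.30 min.
Node shift per orbit = (6438.2/86164) × 360° = 26.90°.
Equatorial spacing = 26.90 × 111.2 km/° = 2991 km.
At 18° latitude, spacing = 2991 × cos(18°) = 2844 km.

2840 km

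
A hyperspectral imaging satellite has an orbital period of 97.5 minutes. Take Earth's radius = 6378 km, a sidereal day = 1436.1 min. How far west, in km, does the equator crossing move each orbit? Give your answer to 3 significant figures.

2720 km

T = 97.5 min = 5850.0 s.
During one orbit Earth rotates (5850.0 / 86166) × 360° = 24.44°.
At the equator that is 24.44° × (2π·6378/360) km/° = 24.44 × 111.3 = 2721 km.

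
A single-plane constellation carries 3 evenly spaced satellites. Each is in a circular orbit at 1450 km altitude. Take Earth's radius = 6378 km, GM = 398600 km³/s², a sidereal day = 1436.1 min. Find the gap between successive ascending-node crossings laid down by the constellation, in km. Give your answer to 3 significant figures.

1070 km

Semi-major axis a = 6378 + 1450 = 7828 km. Period T = 2π√(a³/μ) = 2π√(7828³/398600) = 6892.7 s = 114.88 min.
Single-satellite node shift = (6892.7/86166) × 360° = 28.80°.
With 3 satellites evenly phased, successive equator crossings are 28.80/3 = 9.599° apart.
That is 9.599 × 111.3 = 1069 km at the equator.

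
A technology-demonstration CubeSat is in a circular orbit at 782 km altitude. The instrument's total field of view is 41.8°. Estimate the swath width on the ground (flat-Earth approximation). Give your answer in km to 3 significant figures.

Half-angle = 41.8°/2 = 20.9°.
Swath width ≈ 2h·tan(θ/2) = 2 × 782 × tan(20.9°) = 597.2 km.

597 km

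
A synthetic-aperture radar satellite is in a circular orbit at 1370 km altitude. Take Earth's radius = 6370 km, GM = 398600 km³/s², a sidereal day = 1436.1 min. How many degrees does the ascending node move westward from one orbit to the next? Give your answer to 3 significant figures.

28.3°

Semi-major axis a = 6370 + 1370 = 7740 km. Period T = 2π√(a³/μ) = 2π√(7740³/398600) = 6776.8 s = 112.95 min.
During one orbit Earth rotates (6776.8 / 86166) × 360° = 28.31°.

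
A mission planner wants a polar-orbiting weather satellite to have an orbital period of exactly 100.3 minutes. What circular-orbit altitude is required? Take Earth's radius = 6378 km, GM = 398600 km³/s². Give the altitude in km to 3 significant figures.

T = 100.3 min = 6018.0 s.
From T = 2π√(a³/μ): a = (μ T²/4π²)^(1/3) = (398600 × 6018.0² / 4π²)^(1/3) = 7151 km.
Altitude h = a − R = 7151 − 6378 = 773 km.

773 km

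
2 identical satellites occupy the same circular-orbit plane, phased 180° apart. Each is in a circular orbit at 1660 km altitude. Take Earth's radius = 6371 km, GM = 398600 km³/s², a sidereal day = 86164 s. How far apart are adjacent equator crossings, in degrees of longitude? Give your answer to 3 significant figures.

15.0°

Semi-major axis a = 6371 + 1660 = 8031 km. Period T = 2π√(a³/μ) = 2π√(8031³/398600) = 7162.5 s = 119.38 min.
Single-satellite node shift = (7162.5/86164) × 360° = 29.93°.
With 2 satellites evenly phased, successive equator crossings are 29.93/2 = 14.963° apart.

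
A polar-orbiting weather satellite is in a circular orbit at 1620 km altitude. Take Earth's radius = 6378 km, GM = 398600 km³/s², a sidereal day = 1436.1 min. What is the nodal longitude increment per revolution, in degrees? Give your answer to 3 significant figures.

29.7°

Semi-major axis a = 6378 + 1620 = 7998 km. Period T = 2π√(a³/μ) = 2π√(7998³/398600) = 7118.4 s = 118.64 min.
During one orbit Earth rotates (7118.4 / 86166) × 360° = 29.74°.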